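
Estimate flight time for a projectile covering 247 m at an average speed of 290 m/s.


t = d/v = 247/290 = 0.8517 s

0.8517 s


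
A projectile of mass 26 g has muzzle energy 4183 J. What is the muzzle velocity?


v = sqrt(2*E/m) = sqrt(2*4183/0.026) = 567.2 m/s

567.2 m/s


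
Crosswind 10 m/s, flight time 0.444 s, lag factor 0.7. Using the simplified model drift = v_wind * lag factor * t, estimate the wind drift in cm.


drift = v_wind * lag * t = 10 * 0.7 * 0.444 = 3.108 m ≈ 310.8 cm

310.8 cm


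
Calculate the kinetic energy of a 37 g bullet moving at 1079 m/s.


E = 0.5*m*v^2 = 0.5*0.037*1079^2 = 21538 J

21538 J


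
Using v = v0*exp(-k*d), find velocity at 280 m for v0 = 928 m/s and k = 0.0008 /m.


v = v0*exp(-k*d) = 928*exp(-0.0008*280) = 741.8 m/s

741.8 m/s


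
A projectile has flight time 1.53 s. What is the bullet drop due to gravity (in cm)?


drop = 0.5*g*t^2 = 0.5*9.81*1.53^2 = 11.4821 m ≈ 1148 cm

1148 cm


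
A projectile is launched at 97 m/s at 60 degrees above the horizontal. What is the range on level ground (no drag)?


R = v0^2 * sin(2*theta) / g = 97^2 * sin(2*60°) / 9.81 = 830.6 m

830.6 m


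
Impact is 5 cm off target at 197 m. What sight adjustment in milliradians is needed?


1 mrad subtends 1 cm per 10 m of range, so adj = error_cm / (dist_m / 10) = 5 / (197/10) = 0.2538 mrad

0.2538 mrad


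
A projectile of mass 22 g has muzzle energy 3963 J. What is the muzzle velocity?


v = sqrt(2*E/m) = sqrt(2*3963/0.022) = 600.2 m/s

600.2 m/s


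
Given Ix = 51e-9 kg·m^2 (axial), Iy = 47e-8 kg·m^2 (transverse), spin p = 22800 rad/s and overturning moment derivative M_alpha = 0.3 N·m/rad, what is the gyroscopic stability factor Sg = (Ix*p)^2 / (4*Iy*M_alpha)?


Sg = Ix^2 * p^2 / (4 * Iy * M_alpha) = (51e-9)^2 * 22800^2 / (4 * 47e-8 * 0.3) = 2.397

2.397


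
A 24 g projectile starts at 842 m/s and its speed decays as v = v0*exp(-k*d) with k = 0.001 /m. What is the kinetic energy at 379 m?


v = v0*exp(-k*d) = 842*exp(-0.001*379) = 576.387 m/s
E = 0.5*m*v^2 = 0.5*0.024*576.387^2 = 3987 J

3987 J


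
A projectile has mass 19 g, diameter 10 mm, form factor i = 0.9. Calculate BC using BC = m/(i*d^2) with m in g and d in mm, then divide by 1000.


BC = m/(i*d^2*1000) = 19/(0.9 * 10^2 * 1000) = 0.0002111

0.0002111


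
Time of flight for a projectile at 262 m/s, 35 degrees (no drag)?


T = 2*v0*sin(theta)/g = 2*262*sin(35°)/9.81 = 30.64 s

30.64 s


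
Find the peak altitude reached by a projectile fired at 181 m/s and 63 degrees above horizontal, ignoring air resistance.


H = (v0*sin(theta))^2 / (2g) = (181*sin(63°))^2 / (2*9.81) = 1326 m

1326 m


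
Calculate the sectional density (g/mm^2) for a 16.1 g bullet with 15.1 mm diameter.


SD = m/d^2 = 16.1/15.1^2 = 0.07061 g/mm^2

0.07061 g/mm^2


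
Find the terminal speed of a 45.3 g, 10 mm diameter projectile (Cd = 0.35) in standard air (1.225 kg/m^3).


A = pi*(d/2)^2 = pi*(10/2000)^2 = 7.85398e-05 m^2
vt = sqrt(2mg/(Cd*rho*A)) = sqrt(2*0.0453*9.81/(0.35 * 1.225 * 7.85398e-05)) = 162.5 m/s

162.5 m/s


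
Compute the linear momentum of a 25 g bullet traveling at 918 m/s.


p = m*v = 0.025*918 = 22.95 kg·m/s

22.95 kg·m/s


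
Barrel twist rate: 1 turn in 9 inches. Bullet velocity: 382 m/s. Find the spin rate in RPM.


twist_m = 9*0.0254 = 0.2286 m
spin = v/twist = 382/0.2286 = 1671.041 rev/s
RPM = spin*60 = 1671.041*60 ≈ 100262 RPM

100262 RPM


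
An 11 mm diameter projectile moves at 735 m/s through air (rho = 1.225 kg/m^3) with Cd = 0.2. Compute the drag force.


A = pi*(d/2)^2 = pi*(11/2000)^2 = 9.50332e-05 m^2
Fd = 0.5*Cd*rho*A*v^2 = 0.5*0.2*1.225*9.50332e-05*735^2 = 6.289 N

6.289 N


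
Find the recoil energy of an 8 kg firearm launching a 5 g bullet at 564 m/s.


v_r = m_p*v_p/m_gun = 0.005*564/8 = 0.3525 m/s, E_r = 0.5*m_gun*v_r^2 = 0.5*8*0.3525^2 = 0.497 J

0.497 J


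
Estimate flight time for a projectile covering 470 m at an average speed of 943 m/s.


t = d/v = 470/943 = 0.4984 s

0.4984 s


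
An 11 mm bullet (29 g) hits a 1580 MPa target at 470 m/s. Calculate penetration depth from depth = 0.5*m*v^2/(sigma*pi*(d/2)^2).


A = pi*(d/2)^2 = pi*(11/2)^2 = 95.0332 mm^2
E = 0.5*m*v^2 = 0.5*0.029*470^2 = 3203.05 J
depth = E/(sigma*A) = 3203.05 J / (1580 MPa * 95.0332 mm^2) = 3203.05/(1580 * 95.0332) m = 0.021332 m ≈ 21.33 mm

21.33 mm


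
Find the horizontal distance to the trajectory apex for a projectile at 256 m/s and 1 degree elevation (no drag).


R = v0^2*sin(2*theta)/g = 256^2*sin(2*1°)/9.81 = 233.147 m
apex_dist = R/2 = 233.147/2 = 116.6 m

116.6 m


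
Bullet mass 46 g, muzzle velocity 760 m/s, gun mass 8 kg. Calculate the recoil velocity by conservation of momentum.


v_recoil = m_p * v_p / m_gun = 0.046 * 760 / 8 = 4.37 m/s

4.37 m/s


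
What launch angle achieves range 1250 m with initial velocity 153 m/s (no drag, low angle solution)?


sin(2*theta) = R*g/v0^2 = 1250*9.81/153^2 = 0.523837, theta = arcsin(0.523837)/2 = 15.79°

15.79 degrees


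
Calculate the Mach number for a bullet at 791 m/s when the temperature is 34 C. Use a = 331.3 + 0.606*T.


a = 331.3 + 0.606*(34) = 351.904 m/s
M = v/a = 791/351.904 = 2.248

2.248


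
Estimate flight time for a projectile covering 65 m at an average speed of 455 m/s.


t = d/v = 65/455 = 0.1429 s

0.1429 s


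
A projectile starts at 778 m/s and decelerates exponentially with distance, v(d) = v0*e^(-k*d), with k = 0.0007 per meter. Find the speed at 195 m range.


v = v0*exp(-k*d) = 778*exp(-0.0007*195) = 678.7 m/s

678.7 m/s


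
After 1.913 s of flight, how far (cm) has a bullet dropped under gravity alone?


drop = 0.5*g*t^2 = 0.5*9.81*1.913^2 = 17.9502 m ≈ 1795 cm

1795 cm


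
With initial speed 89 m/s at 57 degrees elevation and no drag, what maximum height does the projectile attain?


H = (v0*sin(theta))^2 / (2g) = (89*sin(57°))^2 / (2*9.81) = 284 m

284 m


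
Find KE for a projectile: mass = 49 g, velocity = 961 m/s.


E = 0.5*m*v^2 = 0.5*0.049*961^2 = 22626 J

22626 J


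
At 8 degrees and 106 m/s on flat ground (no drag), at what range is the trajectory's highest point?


R = v0^2*sin(2*theta)/g = 106^2*sin(2*8°)/9.81 = 315.705 m
apex_dist = R/2 = 315.705/2 = 157.9 m

157.9 m


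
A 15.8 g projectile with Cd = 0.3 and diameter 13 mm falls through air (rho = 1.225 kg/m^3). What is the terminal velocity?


A = pi*(d/2)^2 = pi*(13/2000)^2 = 1.32732e-04 m^2
vt = sqrt(2mg/(Cd*rho*A)) = sqrt(2*0.0158*9.81/(0.3 * 1.225 * 1.32732e-04)) = 79.72 m/s

79.72 m/s


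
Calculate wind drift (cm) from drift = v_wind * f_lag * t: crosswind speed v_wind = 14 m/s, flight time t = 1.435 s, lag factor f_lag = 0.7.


drift = v_wind * lag * t = 14 * 0.7 * 1.435 = 14.063 m ≈ 1406 cm

1406 cm


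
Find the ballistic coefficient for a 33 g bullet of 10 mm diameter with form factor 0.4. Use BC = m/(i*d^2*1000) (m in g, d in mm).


BC = m/(i*d^2*1000) = 33/(0.4 * 10^2 * 1000) = 0.000825

0.000825


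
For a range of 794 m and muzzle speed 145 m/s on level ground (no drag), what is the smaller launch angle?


sin(2*theta) = R*g/v0^2 = 794*9.81/145^2 = 0.37047, theta = arcsin(0.37047)/2 = 10.87°

10.87 degrees


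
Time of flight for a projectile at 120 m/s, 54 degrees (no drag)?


T = 2*v0*sin(theta)/g = 2*120*sin(54°)/9.81 = 19.79 s

19.79 s


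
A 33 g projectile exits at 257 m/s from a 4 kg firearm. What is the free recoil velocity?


v_recoil = m_p * v_p / m_gun = 0.033 * 257 / 4 = 2.12 m/s

2.12 m/s


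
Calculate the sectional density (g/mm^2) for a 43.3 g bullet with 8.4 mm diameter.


SD = m/d^2 = 43.3/8.4^2 = 0.6137 g/mm^2

0.6137 g/mm^2


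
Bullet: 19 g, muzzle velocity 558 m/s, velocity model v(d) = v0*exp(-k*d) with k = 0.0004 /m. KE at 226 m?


v = v0*exp(-k*d) = 558*exp(-0.0004*226) = 509.77 m/s
E = 0.5*m*v^2 = 0.5*0.019*509.77^2 = 2469 J

2469 J


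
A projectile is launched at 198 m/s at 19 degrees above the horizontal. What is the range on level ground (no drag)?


R = v0^2 * sin(2*theta) / g = 198^2 * sin(2*19°) / 9.81 = 2460 m

2460 m


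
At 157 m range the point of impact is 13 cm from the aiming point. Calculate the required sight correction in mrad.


1 mrad subtends 1 cm per 10 m of range, so adj = error_cm / (dist_m / 10) = 13 / (157/10) = 0.828 mrad

0.828 mrad


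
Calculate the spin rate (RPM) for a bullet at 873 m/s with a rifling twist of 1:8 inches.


twist_m = 8*0.0254 = 0.2032 m
spin = v/twist = 873/0.2032 = 4296.26 rev/s
RPM = spin*60 = 4296.26*60 ≈ 257776 RPM

257776 RPM


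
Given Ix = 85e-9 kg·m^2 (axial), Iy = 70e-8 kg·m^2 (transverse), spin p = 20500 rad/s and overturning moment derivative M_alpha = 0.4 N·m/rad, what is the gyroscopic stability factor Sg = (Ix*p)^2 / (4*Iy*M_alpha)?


Sg = Ix^2 * p^2 / (4 * Iy * M_alpha) = (85e-9)^2 * 20500^2 / (4 * 70e-8 * 0.4) = 2.711

2.711


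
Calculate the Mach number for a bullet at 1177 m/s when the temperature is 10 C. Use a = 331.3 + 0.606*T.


a = 331.3 + 0.606*(10) = 337.36 m/s
M = v/a = 1177/337.36 = 3.489

3.489


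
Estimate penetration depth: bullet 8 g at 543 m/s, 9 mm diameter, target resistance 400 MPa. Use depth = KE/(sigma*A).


A = pi*(d/2)^2 = pi*(9/2)^2 = 63.6173 mm^2
E = 0.5*m*v^2 = 0.5*0.008*543^2 = 1179.4 J
depth = E/(sigma*A) = 1179.4 J / (400 MPa * 63.6173 mm^2) = 1179.4/(400 * 63.6173) m = 0.0463473 m ≈ 46.35 mm

46.35 mm


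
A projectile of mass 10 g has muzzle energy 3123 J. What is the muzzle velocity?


v = sqrt(2*E/m) = sqrt(2*3123/0.01) = 790.3 m/s

790.3 m/s


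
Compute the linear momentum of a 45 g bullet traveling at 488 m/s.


p = m*v = 0.045*488 = 21.96 kg·m/s

21.96 kg·m/s


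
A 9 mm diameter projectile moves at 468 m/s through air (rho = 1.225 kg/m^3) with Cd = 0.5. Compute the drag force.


A = pi*(d/2)^2 = pi*(9/2000)^2 = 6.36173e-05 m^2
Fd = 0.5*Cd*rho*A*v^2 = 0.5*0.5*1.225*6.36173e-05*468^2 = 4.267 N

4.267 N


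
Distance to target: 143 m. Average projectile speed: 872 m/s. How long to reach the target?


t = d/v = 143/872 = 0.164 s

0.164 s


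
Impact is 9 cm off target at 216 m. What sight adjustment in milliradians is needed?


1 mrad subtends 1 cm per 10 m of range, so adj = error_cm / (dist_m / 10) = 9 / (216/10) = 0.4167 mrad

0.4167 mrad


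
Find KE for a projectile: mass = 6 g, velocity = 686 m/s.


E = 0.5*m*v^2 = 0.5*0.006*686^2 = 1412 J

1412 J


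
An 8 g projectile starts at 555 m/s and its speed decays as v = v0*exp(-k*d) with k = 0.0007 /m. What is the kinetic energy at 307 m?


v = v0*exp(-k*d) = 555*exp(-0.0007*307) = 447.675 m/s
E = 0.5*m*v^2 = 0.5*0.008*447.675^2 = 801.7 J

801.7 J


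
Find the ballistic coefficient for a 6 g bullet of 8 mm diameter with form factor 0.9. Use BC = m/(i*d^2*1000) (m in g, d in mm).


BC = m/(i*d^2*1000) = 6/(0.9 * 8^2 * 1000) = 0.0001042

0.0001042


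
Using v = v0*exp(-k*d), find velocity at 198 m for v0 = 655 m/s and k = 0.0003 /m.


v = v0*exp(-k*d) = 655*exp(-0.0003*198) = 617.2 m/s

617.2 m/s


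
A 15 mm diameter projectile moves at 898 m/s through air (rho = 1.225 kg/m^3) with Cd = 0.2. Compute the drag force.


A = pi*(d/2)^2 = pi*(15/2000)^2 = 1.76715e-04 m^2
Fd = 0.5*Cd*rho*A*v^2 = 0.5*0.2*1.225*1.76715e-04*898^2 = 17.46 N

17.46 N


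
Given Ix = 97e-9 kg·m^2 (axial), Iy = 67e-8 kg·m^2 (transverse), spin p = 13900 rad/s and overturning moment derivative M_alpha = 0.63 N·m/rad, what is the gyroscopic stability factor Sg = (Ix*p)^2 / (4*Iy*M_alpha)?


Sg = Ix^2 * p^2 / (4 * Iy * M_alpha) = (97e-9)^2 * 13900^2 / (4 * 67e-8 * 0.63) = 1.077

1.077


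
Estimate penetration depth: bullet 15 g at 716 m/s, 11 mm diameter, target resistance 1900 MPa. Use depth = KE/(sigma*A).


A = pi*(d/2)^2 = pi*(11/2)^2 = 95.0332 mm^2
E = 0.5*m*v^2 = 0.5*0.015*716^2 = 3844.92 J
depth = E/(sigma*A) = 3844.92 J / (1900 MPa * 95.0332 mm^2) = 3844.92/(1900 * 95.0332) m = 0.0212941 m ≈ 21.29 mm

21.29 mm


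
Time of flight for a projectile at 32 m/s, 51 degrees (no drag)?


T = 2*v0*sin(theta)/g = 2*32*sin(51°)/9.81 = 5.07 s

5.07 s


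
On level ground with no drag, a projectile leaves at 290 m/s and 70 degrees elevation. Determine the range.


R = v0^2 * sin(2*theta) / g = 290^2 * sin(2*70°) / 9.81 = 5511 m

5511 m


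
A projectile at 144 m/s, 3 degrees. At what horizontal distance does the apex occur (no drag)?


R = v0^2*sin(2*theta)/g = 144^2*sin(2*3°)/9.81 = 220.948 m
apex_dist = R/2 = 220.948/2 = 110.5 m

110.5 m


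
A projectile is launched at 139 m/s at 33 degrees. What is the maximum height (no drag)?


H = (v0*sin(theta))^2 / (2g) = (139*sin(33°))^2 / (2*9.81) = 292.1 m

292.1 m


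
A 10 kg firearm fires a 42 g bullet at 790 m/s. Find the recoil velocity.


v_recoil = m_p * v_p / m_gun = 0.042 * 790 / 10 = 3.318 m/s

3.318 m/s


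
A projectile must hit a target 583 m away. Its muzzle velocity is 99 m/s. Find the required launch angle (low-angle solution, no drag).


sin(2*theta) = R*g/v0^2 = 583*9.81/99^2 = 0.583535, theta = arcsin(0.583535)/2 = 17.85°

17.85 degrees


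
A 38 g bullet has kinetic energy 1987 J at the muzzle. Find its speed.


v = sqrt(2*E/m) = sqrt(2*1987/0.038) = 323.4 m/s

323.4 m/s


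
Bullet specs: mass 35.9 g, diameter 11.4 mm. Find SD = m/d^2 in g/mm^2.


SD = m/d^2 = 35.9/11.4^2 = 0.2762 g/mm^2

0.2762 g/mm^2


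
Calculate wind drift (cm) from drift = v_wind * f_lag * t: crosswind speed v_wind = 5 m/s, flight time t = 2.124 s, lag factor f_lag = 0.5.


drift = v_wind * lag * t = 5 * 0.5 * 2.124 = 5.31 m ≈ 531 cm

531 cm


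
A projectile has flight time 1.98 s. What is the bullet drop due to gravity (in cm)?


drop = 0.5*g*t^2 = 0.5*9.81*1.98^2 = 19.2296 m ≈ 1923 cm

1923 cm


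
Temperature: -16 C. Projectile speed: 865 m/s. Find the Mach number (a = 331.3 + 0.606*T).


a = 331.3 + 0.606*(-16) = 321.604 m/s
M = v/a = 865/321.604 = 2.69

2.69


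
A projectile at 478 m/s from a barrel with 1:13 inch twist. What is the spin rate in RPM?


twist_m = 13*0.0254 = 0.3302 m
spin = v/twist = 478/0.3302 = 1447.608 rev/s
RPM = spin*60 = 1447.608*60 ≈ 86856 RPM

86856 RPM


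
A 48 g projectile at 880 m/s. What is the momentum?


p = m*v = 0.048*880 = 42.24 kg·m/s

42.24 kg·m/s


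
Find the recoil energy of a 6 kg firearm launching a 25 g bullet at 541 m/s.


v_r = m_p*v_p/m_gun = 0.025*541/6 = 2.25417 m/s, E_r = 0.5*m_gun*v_r^2 = 0.5*6*2.25417^2 = 15.24 J

15.24 J


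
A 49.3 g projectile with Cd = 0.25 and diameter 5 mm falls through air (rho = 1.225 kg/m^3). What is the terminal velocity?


A = pi*(d/2)^2 = pi*(5/2000)^2 = 1.96350e-05 m^2
vt = sqrt(2mg/(Cd*rho*A)) = sqrt(2*0.0493*9.81/(0.25 * 1.225 * 1.96350e-05)) = 401.1 m/s

401.1 m/s


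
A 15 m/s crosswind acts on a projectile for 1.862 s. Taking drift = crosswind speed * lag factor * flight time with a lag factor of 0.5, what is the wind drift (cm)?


drift = v_wind * lag * t = 15 * 0.5 * 1.862 = 13.965 m ≈ 1396 cm

1396 cm


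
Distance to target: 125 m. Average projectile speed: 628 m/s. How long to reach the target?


t = d/v = 125/628 = 0.199 s

0.199 s


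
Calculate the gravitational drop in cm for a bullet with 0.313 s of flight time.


drop = 0.5*g*t^2 = 0.5*9.81*0.313^2 = 0.480538 m ≈ 48.05 cm

48.05 cm


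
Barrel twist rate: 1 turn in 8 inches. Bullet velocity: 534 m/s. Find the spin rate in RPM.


twist_m = 8*0.0254 = 0.2032 m
spin = v/twist = 534/0.2032 = 2627.953 rev/s
RPM = spin*60 = 2627.953*60 ≈ 157677 RPM

157677 RPM


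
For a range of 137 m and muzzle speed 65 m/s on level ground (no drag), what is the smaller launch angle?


sin(2*theta) = R*g/v0^2 = 137*9.81/65^2 = 0.318099, theta = arcsin(0.318099)/2 = 9.274°

9.274 degrees


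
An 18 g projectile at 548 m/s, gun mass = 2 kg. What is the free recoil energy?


v_r = m_p*v_p/m_gun = 0.018*548/2 = 4.932 m/s, E_r = 0.5*m_gun*v_r^2 = 0.5*2*4.932^2 = 24.32 J

24.32 J


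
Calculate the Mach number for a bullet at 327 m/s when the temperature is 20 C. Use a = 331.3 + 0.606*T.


a = 331.3 + 0.606*(20) = 343.42 m/s
M = v/a = 327/343.42 = 0.9522

0.9522


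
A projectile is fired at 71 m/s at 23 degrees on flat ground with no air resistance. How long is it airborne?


T = 2*v0*sin(theta)/g = 2*71*sin(23°)/9.81 = 5.656 s

5.656 s


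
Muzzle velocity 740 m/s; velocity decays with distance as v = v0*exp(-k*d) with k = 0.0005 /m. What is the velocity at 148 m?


v = v0*exp(-k*d) = 740*exp(-0.0005*148) = 687.2 m/s

687.2 m/s


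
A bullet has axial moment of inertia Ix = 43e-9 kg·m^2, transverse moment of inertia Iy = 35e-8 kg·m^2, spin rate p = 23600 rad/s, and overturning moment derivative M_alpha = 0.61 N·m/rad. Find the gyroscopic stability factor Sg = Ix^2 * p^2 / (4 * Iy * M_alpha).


Sg = Ix^2 * p^2 / (4 * Iy * M_alpha) = (43e-9)^2 * 23600^2 / (4 * 35e-8 * 0.61) = 1.206

1.206


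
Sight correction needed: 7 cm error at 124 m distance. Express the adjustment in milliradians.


1 mrad subtends 1 cm per 10 m of range, so adj = error_cm / (dist_m / 10) = 7 / (124/10) = 0.5645 mrad

0.5645 mrad


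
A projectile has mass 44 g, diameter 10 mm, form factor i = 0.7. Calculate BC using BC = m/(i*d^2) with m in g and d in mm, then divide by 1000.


BC = m/(i*d^2*1000) = 44/(0.7 * 10^2 * 1000) = 0.0006286

0.0006286


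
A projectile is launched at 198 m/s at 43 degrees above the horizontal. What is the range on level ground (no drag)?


R = v0^2 * sin(2*theta) / g = 198^2 * sin(2*43°) / 9.81 = 3987 m

3987 m


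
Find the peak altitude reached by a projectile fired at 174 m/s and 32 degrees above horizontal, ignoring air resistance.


H = (v0*sin(theta))^2 / (2g) = (174*sin(32°))^2 / (2*9.81) = 433.3 m

433.3 m


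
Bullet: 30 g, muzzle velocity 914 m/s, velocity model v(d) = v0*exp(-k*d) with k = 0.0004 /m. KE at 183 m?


v = v0*exp(-k*d) = 914*exp(-0.0004*183) = 849.485 m/s
E = 0.5*m*v^2 = 0.5*0.03*849.485^2 = 10824 J

10824 J


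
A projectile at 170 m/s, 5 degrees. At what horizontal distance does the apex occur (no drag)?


R = v0^2*sin(2*theta)/g = 170^2*sin(2*5°)/9.81 = 511.563 m
apex_dist = R/2 = 511.563/2 = 255.8 m

255.8 m


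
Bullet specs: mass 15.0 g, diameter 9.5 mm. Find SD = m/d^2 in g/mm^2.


SD = m/d^2 = 15.0/9.5^2 = 0.1662 g/mm^2

0.1662 g/mm^2


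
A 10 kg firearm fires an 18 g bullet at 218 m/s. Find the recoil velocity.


v_recoil = m_p * v_p / m_gun = 0.018 * 218 / 10 = 0.3924 m/s

0.3924 m/s


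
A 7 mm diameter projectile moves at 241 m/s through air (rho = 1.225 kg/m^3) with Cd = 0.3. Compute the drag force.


A = pi*(d/2)^2 = pi*(7/2000)^2 = 3.84845e-05 m^2
Fd = 0.5*Cd*rho*A*v^2 = 0.5*0.3*1.225*3.84845e-05*241^2 = 0.4107 N

0.4107 N


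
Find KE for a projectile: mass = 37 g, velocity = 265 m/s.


E = 0.5*m*v^2 = 0.5*0.037*265^2 = 1299 J

1299 J


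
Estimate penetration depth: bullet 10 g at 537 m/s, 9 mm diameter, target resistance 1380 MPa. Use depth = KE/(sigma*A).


A = pi*(d/2)^2 = pi*(9/2)^2 = 63.6173 mm^2
E = 0.5*m*v^2 = 0.5*0.01*537^2 = 1441.85 J
depth = E/(sigma*A) = 1441.85 J / (1380 MPa * 63.6173 mm^2) = 1441.85/(1380 * 63.6173) m = 0.0164235 m ≈ 16.42 mm

16.42 mm


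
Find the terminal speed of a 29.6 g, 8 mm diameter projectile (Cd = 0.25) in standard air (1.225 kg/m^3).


A = pi*(d/2)^2 = pi*(8/2000)^2 = 5.02655e-05 m^2
vt = sqrt(2mg/(Cd*rho*A)) = sqrt(2*0.0296*9.81/(0.25 * 1.225 * 5.02655e-05)) = 194.2 m/s

194.2 m/s


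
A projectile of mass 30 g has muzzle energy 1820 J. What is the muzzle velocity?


v = sqrt(2*E/m) = sqrt(2*1820/0.03) = 348.3 m/s

348.3 m/s


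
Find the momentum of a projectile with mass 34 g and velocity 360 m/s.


p = m*v = 0.034*360 = 12.24 kg·m/s

12.24 kg·m/s


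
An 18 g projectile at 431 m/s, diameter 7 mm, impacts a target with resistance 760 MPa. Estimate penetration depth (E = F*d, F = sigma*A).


A = pi*(d/2)^2 = pi*(7/2)^2 = 38.4845 mm^2
E = 0.5*m*v^2 = 0.5*0.018*431^2 = 1671.85 J
depth = E/(sigma*A) = 1671.85 J / (760 MPa * 38.4845 mm^2) = 1671.85/(760 * 38.4845) m = 0.0571607 m ≈ 57.16 mm

57.16 mm


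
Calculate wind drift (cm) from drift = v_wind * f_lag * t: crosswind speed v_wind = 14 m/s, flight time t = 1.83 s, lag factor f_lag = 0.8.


drift = v_wind * lag * t = 14 * 0.8 * 1.83 = 20.496 m ≈ 2050 cm

2050 cm


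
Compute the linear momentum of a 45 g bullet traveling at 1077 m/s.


p = m*v = 0.045*1077 = 48.46 kg·m/s

48.46 kg·m/s


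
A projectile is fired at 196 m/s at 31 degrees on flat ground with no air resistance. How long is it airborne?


T = 2*v0*sin(theta)/g = 2*196*sin(31°)/9.81 = 20.58 s

20.58 s


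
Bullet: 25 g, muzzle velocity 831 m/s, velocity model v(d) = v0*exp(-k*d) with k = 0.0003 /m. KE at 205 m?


v = v0*exp(-k*d) = 831*exp(-0.0003*205) = 781.433 m/s
E = 0.5*m*v^2 = 0.5*0.025*781.433^2 = 7633 J

7633 J


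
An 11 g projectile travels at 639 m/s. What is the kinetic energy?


E = 0.5*m*v^2 = 0.5*0.011*639^2 = 2246 J

2246 J


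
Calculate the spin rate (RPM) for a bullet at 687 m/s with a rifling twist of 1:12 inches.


twist_m = 12*0.0254 = 0.3048 m
spin = v/twist = 687/0.3048 = 2253.937 rev/s
RPM = spin*60 = 2253.937*60 ≈ 135236 RPM

135236 RPM


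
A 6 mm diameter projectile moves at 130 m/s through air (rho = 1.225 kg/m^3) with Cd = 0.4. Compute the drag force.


A = pi*(d/2)^2 = pi*(6/2000)^2 = 2.82743e-05 m^2
Fd = 0.5*Cd*rho*A*v^2 = 0.5*0.4*1.225*2.82743e-05*130^2 = 0.1171 N

0.1171 N


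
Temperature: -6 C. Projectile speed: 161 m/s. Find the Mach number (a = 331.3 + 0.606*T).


a = 331.3 + 0.606*(-6) = 327.664 m/s
M = v/a = 161/327.664 = 0.4914

0.4914


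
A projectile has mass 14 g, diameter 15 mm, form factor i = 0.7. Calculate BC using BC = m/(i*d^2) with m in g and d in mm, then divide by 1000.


BC = m/(i*d^2*1000) = 14/(0.7 * 15^2 * 1000) = 8.889e-05

8.889e-05


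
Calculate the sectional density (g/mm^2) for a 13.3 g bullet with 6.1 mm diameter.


SD = m/d^2 = 13.3/6.1^2 = 0.3574 g/mm^2

0.3574 g/mm^2


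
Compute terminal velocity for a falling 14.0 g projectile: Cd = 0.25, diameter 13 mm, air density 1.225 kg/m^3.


A = pi*(d/2)^2 = pi*(13/2000)^2 = 1.32732e-04 m^2
vt = sqrt(2mg/(Cd*rho*A)) = sqrt(2*0.014*9.81/(0.25 * 1.225 * 1.32732e-04)) = 82.2 m/s

82.2 m/s


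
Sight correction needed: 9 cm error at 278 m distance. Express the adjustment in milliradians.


1 mrad subtends 1 cm per 10 m of range, so adj = error_cm / (dist_m / 10) = 9 / (278/10) = 0.3237 mrad

0.3237 mrad


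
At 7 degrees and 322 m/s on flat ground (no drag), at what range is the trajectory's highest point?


R = v0^2*sin(2*theta)/g = 322^2*sin(2*7°)/9.81 = 2556.92 m
apex_dist = R/2 = 2556.92/2 = 1278 m

1278 m


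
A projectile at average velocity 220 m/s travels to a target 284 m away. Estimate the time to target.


t = d/v = 284/220 = 1.291 s

1.291 s


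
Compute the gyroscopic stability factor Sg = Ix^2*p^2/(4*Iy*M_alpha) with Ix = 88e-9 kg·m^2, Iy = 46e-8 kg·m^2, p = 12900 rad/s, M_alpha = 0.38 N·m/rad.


Sg = Ix^2 * p^2 / (4 * Iy * M_alpha) = (88e-9)^2 * 12900^2 / (4 * 46e-8 * 0.38) = 1.843

1.843


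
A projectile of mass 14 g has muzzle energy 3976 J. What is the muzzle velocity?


v = sqrt(2*E/m) = sqrt(2*3976/0.014) = 753.7 m/s

753.7 m/s


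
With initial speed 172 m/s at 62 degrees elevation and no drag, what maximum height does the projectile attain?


H = (v0*sin(theta))^2 / (2g) = (172*sin(62°))^2 / (2*9.81) = 1176 m

1176 m


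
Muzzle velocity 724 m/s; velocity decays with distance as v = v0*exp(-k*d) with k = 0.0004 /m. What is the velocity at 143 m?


v = v0*exp(-k*d) = 724*exp(-0.0004*143) = 683.7 m/s

683.7 m/s


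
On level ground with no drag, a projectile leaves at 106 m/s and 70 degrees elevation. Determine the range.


R = v0^2 * sin(2*theta) / g = 106^2 * sin(2*70°) / 9.81 = 736.2 m

736.2 m


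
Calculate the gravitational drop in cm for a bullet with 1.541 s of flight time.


drop = 0.5*g*t^2 = 0.5*9.81*1.541^2 = 11.6478 m ≈ 1165 cm

1165 cm


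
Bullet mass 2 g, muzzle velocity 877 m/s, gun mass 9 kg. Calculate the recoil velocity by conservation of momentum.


v_recoil = m_p * v_p / m_gun = 0.002 * 877 / 9 = 0.1949 m/s

0.1949 m/s


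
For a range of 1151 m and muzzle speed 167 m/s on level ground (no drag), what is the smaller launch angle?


sin(2*theta) = R*g/v0^2 = 1151*9.81/167^2 = 0.404866, theta = arcsin(0.404866)/2 = 11.94°

11.94 degrees


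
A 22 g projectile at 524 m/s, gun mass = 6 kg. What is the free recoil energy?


v_r = m_p*v_p/m_gun = 0.022*524/6 = 1.92133 m/s, E_r = 0.5*m_gun*v_r^2 = 0.5*6*1.92133^2 = 11.07 J

11.07 J


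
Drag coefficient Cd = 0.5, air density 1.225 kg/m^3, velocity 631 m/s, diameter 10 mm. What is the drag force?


A = pi*(d/2)^2 = pi*(10/2000)^2 = 7.85398e-05 m^2
Fd = 0.5*Cd*rho*A*v^2 = 0.5*0.5*1.225*7.85398e-05*631^2 = 9.577 N

9.577 N


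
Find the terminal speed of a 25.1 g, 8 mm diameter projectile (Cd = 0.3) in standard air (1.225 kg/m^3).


A = pi*(d/2)^2 = pi*(8/2000)^2 = 5.02655e-05 m^2
vt = sqrt(2mg/(Cd*rho*A)) = sqrt(2*0.0251*9.81/(0.3 * 1.225 * 5.02655e-05)) = 163.3 m/s

163.3 m/s


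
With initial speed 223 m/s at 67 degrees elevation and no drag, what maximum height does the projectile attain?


H = (v0*sin(theta))^2 / (2g) = (223*sin(67°))^2 / (2*9.81) = 2148 m

2148 m


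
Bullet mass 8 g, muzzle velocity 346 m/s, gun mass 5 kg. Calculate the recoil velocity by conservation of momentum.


v_recoil = m_p * v_p / m_gun = 0.008 * 346 / 5 = 0.5536 m/s

0.5536 m/s


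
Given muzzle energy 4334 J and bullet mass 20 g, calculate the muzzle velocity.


v = sqrt(2*E/m) = sqrt(2*4334/0.02) = 658.3 m/s

658.3 m/s


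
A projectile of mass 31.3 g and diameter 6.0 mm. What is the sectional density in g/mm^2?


SD = m/d^2 = 31.3/6.0^2 = 0.8694 g/mm^2

0.8694 g/mm^2


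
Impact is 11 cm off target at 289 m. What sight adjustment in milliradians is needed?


1 mrad subtends 1 cm per 10 m of range, so adj = error_cm / (dist_m / 10) = 11 / (289/10) = 0.3806 mrad

0.3806 mrad


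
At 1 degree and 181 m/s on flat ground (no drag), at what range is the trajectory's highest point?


R = v0^2*sin(2*theta)/g = 181^2*sin(2*1°)/9.81 = 116.549 m
apex_dist = R/2 = 116.549/2 = 58.27 m

58.27 m


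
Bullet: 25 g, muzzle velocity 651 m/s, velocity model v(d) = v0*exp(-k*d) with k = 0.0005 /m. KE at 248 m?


v = v0*exp(-k*d) = 651*exp(-0.0005*248) = 575.08 m/s
E = 0.5*m*v^2 = 0.5*0.025*575.08^2 = 4134 J

4134 J


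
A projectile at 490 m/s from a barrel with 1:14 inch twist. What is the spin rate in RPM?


twist_m = 14*0.0254 = 0.3556 m
spin = v/twist = 490/0.3556 = 1377.953 rev/s
RPM = spin*60 = 1377.953*60 ≈ 82677 RPM

82677 RPM


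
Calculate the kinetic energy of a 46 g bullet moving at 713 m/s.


E = 0.5*m*v^2 = 0.5*0.046*713^2 = 11692 J

11692 J


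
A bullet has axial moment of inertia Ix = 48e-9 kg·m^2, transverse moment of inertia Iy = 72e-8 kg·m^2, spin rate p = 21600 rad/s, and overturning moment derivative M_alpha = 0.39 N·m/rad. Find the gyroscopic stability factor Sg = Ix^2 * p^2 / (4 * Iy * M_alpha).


Sg = Ix^2 * p^2 / (4 * Iy * M_alpha) = (48e-9)^2 * 21600^2 / (4 * 72e-8 * 0.39) = 0.957

0.957


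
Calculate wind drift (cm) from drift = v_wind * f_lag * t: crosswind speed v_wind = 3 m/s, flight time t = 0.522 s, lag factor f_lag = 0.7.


drift = v_wind * lag * t = 3 * 0.7 * 0.522 = 1.0962 m ≈ 109.6 cm

109.6 cm


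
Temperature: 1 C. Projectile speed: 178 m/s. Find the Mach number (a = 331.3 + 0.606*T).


a = 331.3 + 0.606*(1) = 331.906 m/s
M = v/a = 178/331.906 = 0.5363

0.5363


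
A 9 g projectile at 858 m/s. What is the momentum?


p = m*v = 0.009*858 = 7.722 kg·m/s

7.722 kg·m/s


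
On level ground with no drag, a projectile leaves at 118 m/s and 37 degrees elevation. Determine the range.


R = v0^2 * sin(2*theta) / g = 118^2 * sin(2*37°) / 9.81 = 1364 m

1364 m


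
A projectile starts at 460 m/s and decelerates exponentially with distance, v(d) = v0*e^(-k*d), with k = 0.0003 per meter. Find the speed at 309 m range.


v = v0*exp(-k*d) = 460*exp(-0.0003*309) = 419.3 m/s

419.3 m/s


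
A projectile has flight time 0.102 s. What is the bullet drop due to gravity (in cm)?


drop = 0.5*g*t^2 = 0.5*9.81*0.102^2 = 0.0510316 m ≈ 5.103 cm

5.103 cm


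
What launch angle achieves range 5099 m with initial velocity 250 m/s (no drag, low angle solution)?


sin(2*theta) = R*g/v0^2 = 5099*9.81/250^2 = 0.800339, theta = arcsin(0.800339)/2 = 26.58°

26.58 degrees


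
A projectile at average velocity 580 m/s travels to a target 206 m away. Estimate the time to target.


t = d/v = 206/580 = 0.3552 s

0.3552 s


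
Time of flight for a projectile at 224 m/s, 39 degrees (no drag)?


T = 2*v0*sin(theta)/g = 2*224*sin(39°)/9.81 = 28.74 s

28.74 s


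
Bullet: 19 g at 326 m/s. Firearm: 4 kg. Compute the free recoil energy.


v_r = m_p*v_p/m_gun = 0.019*326/4 = 1.5485 m/s, E_r = 0.5*m_gun*v_r^2 = 0.5*4*1.5485^2 = 4.796 J

4.796 J


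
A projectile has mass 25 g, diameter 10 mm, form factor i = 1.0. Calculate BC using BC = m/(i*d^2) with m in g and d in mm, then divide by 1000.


BC = m/(i*d^2*1000) = 25/(1.0 * 10^2 * 1000) = 0.00025

0.00025


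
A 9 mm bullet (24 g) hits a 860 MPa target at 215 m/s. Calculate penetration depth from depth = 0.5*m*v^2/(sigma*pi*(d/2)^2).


A = pi*(d/2)^2 = pi*(9/2)^2 = 63.6173 mm^2
E = 0.5*m*v^2 = 0.5*0.024*215^2 = 554.7 J
depth = E/(sigma*A) = 554.7 J / (860 MPa * 63.6173 mm^2) = 554.7/(860 * 63.6173) m = 0.0101388 m ≈ 10.14 mm

10.14 mm


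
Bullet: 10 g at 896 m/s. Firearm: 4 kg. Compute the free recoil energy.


v_r = m_p*v_p/m_gun = 0.01*896/4 = 2.24 m/s, E_r = 0.5*m_gun*v_r^2 = 0.5*4*2.24^2 = 10.04 J

10.04 J


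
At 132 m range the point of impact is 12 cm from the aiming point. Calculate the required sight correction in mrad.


1 mrad subtends 1 cm per 10 m of range, so adj = error_cm / (dist_m / 10) = 12 / (132/10) = 0.9091 mrad

0.9091 mrad


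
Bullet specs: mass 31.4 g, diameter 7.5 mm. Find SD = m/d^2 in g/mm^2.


SD = m/d^2 = 31.4/7.5^2 = 0.5582 g/mm^2

0.5582 g/mm^2


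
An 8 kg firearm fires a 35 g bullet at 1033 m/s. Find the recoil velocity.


v_recoil = m_p * v_p / m_gun = 0.035 * 1033 / 8 = 4.519 m/s

4.519 m/s


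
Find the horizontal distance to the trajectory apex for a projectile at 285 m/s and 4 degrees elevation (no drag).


R = v0^2*sin(2*theta)/g = 285^2*sin(2*4°)/9.81 = 1152.33 m
apex_dist = R/2 = 1152.33/2 = 576.2 m

576.2 m


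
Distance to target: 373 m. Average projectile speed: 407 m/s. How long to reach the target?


t = d/v = 373/407 = 0.9165 s

0.9165 s


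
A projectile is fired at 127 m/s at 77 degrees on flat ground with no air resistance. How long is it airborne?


T = 2*v0*sin(theta)/g = 2*127*sin(77°)/9.81 = 25.23 s

25.23 s


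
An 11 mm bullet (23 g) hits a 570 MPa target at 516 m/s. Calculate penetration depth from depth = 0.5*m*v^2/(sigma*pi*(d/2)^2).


A = pi*(d/2)^2 = pi*(11/2)^2 = 95.0332 mm^2
E = 0.5*m*v^2 = 0.5*0.023*516^2 = 3061.94 J
depth = E/(sigma*A) = 3061.94 J / (570 MPa * 95.0332 mm^2) = 3061.94/(570 * 95.0332) m = 0.0565259 m ≈ 56.53 mm

56.53 mm


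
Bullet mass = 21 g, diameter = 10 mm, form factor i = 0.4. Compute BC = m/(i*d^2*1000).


BC = m/(i*d^2*1000) = 21/(0.4 * 10^2 * 1000) = 0.000525

0.000525


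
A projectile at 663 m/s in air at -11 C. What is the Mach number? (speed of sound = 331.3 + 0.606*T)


a = 331.3 + 0.606*(-11) = 324.634 m/s
M = v/a = 663/324.634 = 2.042

2.042


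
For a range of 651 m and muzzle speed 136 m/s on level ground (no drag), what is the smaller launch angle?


sin(2*theta) = R*g/v0^2 = 651*9.81/136^2 = 0.345281, theta = arcsin(0.345281)/2 = 10.1°

10.1 degrees


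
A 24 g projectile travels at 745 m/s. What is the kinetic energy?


E = 0.5*m*v^2 = 0.5*0.024*745^2 = 6660 J

6660 J


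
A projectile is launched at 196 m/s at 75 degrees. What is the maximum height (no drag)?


H = (v0*sin(theta))^2 / (2g) = (196*sin(75°))^2 / (2*9.81) = 1827 m

1827 m


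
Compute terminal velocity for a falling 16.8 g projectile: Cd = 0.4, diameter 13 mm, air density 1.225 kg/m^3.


A = pi*(d/2)^2 = pi*(13/2000)^2 = 1.32732e-04 m^2
vt = sqrt(2mg/(Cd*rho*A)) = sqrt(2*0.0168*9.81/(0.4 * 1.225 * 1.32732e-04)) = 71.19 m/s

71.19 m/s


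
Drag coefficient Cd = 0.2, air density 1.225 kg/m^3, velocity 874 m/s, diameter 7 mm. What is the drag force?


A = pi*(d/2)^2 = pi*(7/2000)^2 = 3.84845e-05 m^2
Fd = 0.5*Cd*rho*A*v^2 = 0.5*0.2*1.225*3.84845e-05*874^2 = 3.601 N

3.601 N


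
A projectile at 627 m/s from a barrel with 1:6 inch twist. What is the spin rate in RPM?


twist_m = 6*0.0254 = 0.1524 m
spin = v/twist = 627/0.1524 = 4114.173 rev/s
RPM = spin*60 = 4114.173*60 ≈ 246850 RPM

246850 RPM


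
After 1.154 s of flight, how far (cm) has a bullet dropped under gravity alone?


drop = 0.5*g*t^2 = 0.5*9.81*1.154^2 = 6.53207 m ≈ 653.2 cm

653.2 cm


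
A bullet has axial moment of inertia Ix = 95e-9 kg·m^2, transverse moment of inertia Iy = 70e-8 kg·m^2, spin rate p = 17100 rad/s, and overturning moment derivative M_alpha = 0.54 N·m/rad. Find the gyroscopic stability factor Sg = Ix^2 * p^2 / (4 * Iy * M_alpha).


Sg = Ix^2 * p^2 / (4 * Iy * M_alpha) = (95e-9)^2 * 17100^2 / (4 * 70e-8 * 0.54) = 1.745

1.745


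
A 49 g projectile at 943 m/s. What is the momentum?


p = m*v = 0.049*943 = 46.21 kg·m/s

46.21 kg·m/s


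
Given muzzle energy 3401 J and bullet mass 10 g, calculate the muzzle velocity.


v = sqrt(2*E/m) = sqrt(2*3401/0.01) = 824.7 m/s

824.7 m/s


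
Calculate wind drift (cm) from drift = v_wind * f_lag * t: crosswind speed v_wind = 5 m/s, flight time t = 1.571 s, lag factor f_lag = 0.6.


drift = v_wind * lag * t = 5 * 0.6 * 1.571 = 4.713 m ≈ 471.3 cm

471.3 cm


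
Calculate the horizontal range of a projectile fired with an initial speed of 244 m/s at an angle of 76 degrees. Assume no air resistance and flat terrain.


R = v0^2 * sin(2*theta) / g = 244^2 * sin(2*76°) / 9.81 = 2849 m

2849 m


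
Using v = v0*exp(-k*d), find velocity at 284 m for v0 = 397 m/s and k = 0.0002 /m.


v = v0*exp(-k*d) = 397*exp(-0.0002*284) = 375.1 m/s

375.1 m/s


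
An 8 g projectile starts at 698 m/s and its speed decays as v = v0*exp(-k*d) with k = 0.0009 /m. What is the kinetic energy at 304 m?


v = v0*exp(-k*d) = 698*exp(-0.0009*304) = 530.924 m/s
E = 0.5*m*v^2 = 0.5*0.008*530.924^2 = 1128 J

1128 J


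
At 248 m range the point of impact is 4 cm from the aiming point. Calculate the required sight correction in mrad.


1 mrad subtends 1 cm per 10 m of range, so adj = error_cm / (dist_m / 10) = 4 / (248/10) = 0.1613 mrad

0.1613 mrad


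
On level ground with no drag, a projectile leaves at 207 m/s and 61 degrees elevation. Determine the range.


R = v0^2 * sin(2*theta) / g = 207^2 * sin(2*61°) / 9.81 = 3704 m

3704 m


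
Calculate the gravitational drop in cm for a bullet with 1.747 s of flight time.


drop = 0.5*g*t^2 = 0.5*9.81*1.747^2 = 14.9701 m ≈ 1497 cm

1497 cm


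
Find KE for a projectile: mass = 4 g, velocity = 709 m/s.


E = 0.5*m*v^2 = 0.5*0.004*709^2 = 1005 J

1005 J


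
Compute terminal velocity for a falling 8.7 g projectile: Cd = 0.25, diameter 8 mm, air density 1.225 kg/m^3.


A = pi*(d/2)^2 = pi*(8/2000)^2 = 5.02655e-05 m^2
vt = sqrt(2mg/(Cd*rho*A)) = sqrt(2*0.0087*9.81/(0.25 * 1.225 * 5.02655e-05)) = 105.3 m/s

105.3 m/s


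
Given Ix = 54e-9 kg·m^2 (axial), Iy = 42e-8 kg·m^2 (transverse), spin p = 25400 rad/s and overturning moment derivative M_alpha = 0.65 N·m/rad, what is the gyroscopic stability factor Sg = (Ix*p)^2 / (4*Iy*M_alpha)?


Sg = Ix^2 * p^2 / (4 * Iy * M_alpha) = (54e-9)^2 * 25400^2 / (4 * 42e-8 * 0.65) = 1.723

1.723


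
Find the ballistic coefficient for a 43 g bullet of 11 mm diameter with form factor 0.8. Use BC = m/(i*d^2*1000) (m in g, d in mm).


BC = m/(i*d^2*1000) = 43/(0.8 * 11^2 * 1000) = 0.0004442

0.0004442


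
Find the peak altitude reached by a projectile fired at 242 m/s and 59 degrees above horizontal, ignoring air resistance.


H = (v0*sin(theta))^2 / (2g) = (242*sin(59°))^2 / (2*9.81) = 2193 m

2193 m


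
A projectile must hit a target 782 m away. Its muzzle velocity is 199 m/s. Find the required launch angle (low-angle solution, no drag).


sin(2*theta) = R*g/v0^2 = 782*9.81/199^2 = 0.193718, theta = arcsin(0.193718)/2 = 5.585°

5.585 degrees


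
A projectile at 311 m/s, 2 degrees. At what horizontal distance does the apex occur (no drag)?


R = v0^2*sin(2*theta)/g = 311^2*sin(2*2°)/9.81 = 687.759 m
apex_dist = R/2 = 687.759/2 = 343.9 m

343.9 m


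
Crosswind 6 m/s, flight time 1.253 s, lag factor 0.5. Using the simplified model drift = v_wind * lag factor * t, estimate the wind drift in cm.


drift = v_wind * lag * t = 6 * 0.5 * 1.253 = 3.759 m ≈ 375.9 cm

375.9 cm


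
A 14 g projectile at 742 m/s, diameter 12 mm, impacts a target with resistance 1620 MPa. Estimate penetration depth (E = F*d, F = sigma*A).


A = pi*(d/2)^2 = pi*(12/2)^2 = 113.097 mm^2
E = 0.5*m*v^2 = 0.5*0.014*742^2 = 3853.95 J
depth = E/(sigma*A) = 3853.95 J / (1620 MPa * 113.097 mm^2) = 3853.95/(1620 * 113.097) m = 0.0210348 m ≈ 21.03 mm

21.03 mm


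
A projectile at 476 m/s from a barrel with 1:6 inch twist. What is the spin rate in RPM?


twist_m = 6*0.0254 = 0.1524 m
spin = v/twist = 476/0.1524 = 3123.36 rev/s
RPM = spin*60 = 3123.36*60 ≈ 187402 RPM

187402 RPM


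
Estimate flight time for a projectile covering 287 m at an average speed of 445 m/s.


t = d/v = 287/445 = 0.6449 s

0.6449 s


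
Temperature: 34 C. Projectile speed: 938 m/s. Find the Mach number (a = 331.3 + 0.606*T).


a = 331.3 + 0.606*(34) = 351.904 m/s
M = v/a = 938/351.904 = 2.665

2.665


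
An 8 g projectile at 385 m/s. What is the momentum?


p = m*v = 0.008*385 = 3.08 kg·m/s

3.08 kg·m/s


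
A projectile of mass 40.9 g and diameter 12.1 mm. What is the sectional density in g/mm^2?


SD = m/d^2 = 40.9/12.1^2 = 0.2794 g/mm^2

0.2794 g/mm^2


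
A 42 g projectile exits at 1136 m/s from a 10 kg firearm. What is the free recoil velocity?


v_recoil = m_p * v_p / m_gun = 0.042 * 1136 / 10 = 4.771 m/s

4.771 m/s


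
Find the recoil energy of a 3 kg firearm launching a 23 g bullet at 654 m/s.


v_r = m_p*v_p/m_gun = 0.023*654/3 = 5.014 m/s, E_r = 0.5*m_gun*v_r^2 = 0.5*3*5.014^2 = 37.71 J

37.71 J


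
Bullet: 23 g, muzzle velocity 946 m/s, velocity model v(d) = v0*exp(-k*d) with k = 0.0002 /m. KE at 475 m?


v = v0*exp(-k*d) = 946*exp(-0.0002*475) = 860.267 m/s
E = 0.5*m*v^2 = 0.5*0.023*860.267^2 = 8511 J

8511 J


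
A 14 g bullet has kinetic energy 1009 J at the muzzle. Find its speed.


v = sqrt(2*E/m) = sqrt(2*1009/0.014) = 379.7 m/s

379.7 m/s


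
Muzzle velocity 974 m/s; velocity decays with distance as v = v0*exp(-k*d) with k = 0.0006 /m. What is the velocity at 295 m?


v = v0*exp(-k*d) = 974*exp(-0.0006*295) = 816 m/s

816 m/s


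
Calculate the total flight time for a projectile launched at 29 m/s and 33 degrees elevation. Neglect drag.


T = 2*v0*sin(theta)/g = 2*29*sin(33°)/9.81 = 3.22 s

3.22 s
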